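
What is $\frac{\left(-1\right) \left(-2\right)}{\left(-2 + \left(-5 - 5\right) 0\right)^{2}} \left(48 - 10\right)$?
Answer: $19$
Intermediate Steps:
$\frac{\left(-1\right) \left(-2\right)}{\left(-2 + \left(-5 - 5\right) 0\right)^{2}} \left(48 - 10\right) = \frac{2}{\left(-2 - 0\right)^{2}} \cdot 38 = \frac{2}{\left(-2 + 0\right)^{2}} \cdot 38 = \frac{2}{\left(-2\right)^{2}} \cdot 38 = \frac{2}{4} \cdot 38 = 2 \cdot \frac{1}{4} \cdot 38 = \frac{1}{2} \cdot 38 = 19$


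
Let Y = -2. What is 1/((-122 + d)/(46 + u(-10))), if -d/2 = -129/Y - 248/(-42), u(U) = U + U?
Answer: -546/5519 ≈ -0.098931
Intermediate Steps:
u(U) = 2*U
d = -2957/21 (d = -2*(-129/(-2) - 248/(-42)) = -2*(-129*(-1/2) - 248*(-1/42)) = -2*(129/2 + 124/21) = -2*2957/42 = -2957/21 ≈ -140.81)
1/((-122 + d)/(46 + u(-10))) = 1/((-122 - 2957/21)/(46 + 2*(-10))) = 1/(-5519/(21*(46 - 20))) = 1/(-5519/21/26) = 1/(-5519/21*1/26) = 1/(-5519/546) = -546/5519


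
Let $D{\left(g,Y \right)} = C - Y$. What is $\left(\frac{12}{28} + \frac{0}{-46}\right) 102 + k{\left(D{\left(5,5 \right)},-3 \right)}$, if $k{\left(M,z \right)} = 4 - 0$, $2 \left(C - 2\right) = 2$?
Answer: $\frac{334}{7} \approx 47.714$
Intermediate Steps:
$C = 3$ ($C = 2 + \frac{1}{2} \cdot 2 = 2 + 1 = 3$)
$D{\left(g,Y \right)} = 3 - Y$
$k{\left(M,z \right)} = 4$ ($k{\left(M,z \right)} = 4 + 0 = 4$)
$\left(\frac{12}{28} + \frac{0}{-46}\right) 102 + k{\left(D{\left(5,5 \right)},-3 \right)} = \left(\frac{12}{28} + \frac{0}{-46}\right) 102 + 4 = \left(12 \cdot \frac{1}{28} + 0 \left(- \frac{1}{46}\right)\right) 102 + 4 = \left(\frac{3}{7} + 0\right) 102 + 4 = \frac{3}{7} \cdot 102 + 4 = \frac{306}{7} + 4 = \frac{334}{7}$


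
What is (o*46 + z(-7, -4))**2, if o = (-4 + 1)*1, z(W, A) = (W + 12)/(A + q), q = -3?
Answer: 942841/49 ≈ 19242.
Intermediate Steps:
z(W, A) = (12 + W)/(-3 + A) (z(W, A) = (W + 12)/(A - 3) = (12 + W)/(-3 + A))
o = -3 (o = -3*1 = -3)
(o*46 + z(-7, -4))**2 = (-3*46 + (12 - 7)/(-3 - 4))**2 = (-138 + 5/(-7))**2 = (-138 - 1/7*5)**2 = (-138 - 5/7)**2 = (-971/7)**2 = 942841/49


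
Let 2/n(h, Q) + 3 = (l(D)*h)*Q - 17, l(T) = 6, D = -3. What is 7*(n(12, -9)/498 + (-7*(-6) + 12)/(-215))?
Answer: -62875001/35761380 ≈ -1.7582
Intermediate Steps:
n(h, Q) = 2/(-20 + 6*Q*h) (n(h, Q) = 2/(-3 + ((6*h)*Q - 17)) = 2/(-3 + (6*Q*h - 17)) = 2/(-3 + (-17 + 6*Q*h)) = 2/(-20 + 6*Q*h))
7*(n(12, -9)/498 + (-7*(-6) + 12)/(-215)) = 7*(1/((-10 + 3*(-9)*12)*498) + (-7*(-6) + 12)/(-215)) = 7*((1/498)/(-10 - 324) + (42 + 12)*(-1/215)) = 7*((1/498)/(-334) + 54*(-1/215)) = 7*(-1/334*1/498 - 54/215) = 7*(-1/166332 - 54/215) = 7*(-8982143/35761380) = -62875001/35761380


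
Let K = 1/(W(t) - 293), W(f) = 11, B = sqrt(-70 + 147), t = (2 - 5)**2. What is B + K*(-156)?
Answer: 26/47 + sqrt(77) ≈ 9.3282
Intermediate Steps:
t = 9 (t = (-3)**2 = 9)
B = sqrt(77) ≈ 8.7750
K = -1/282 (K = 1/(11 - 293) = 1/(-282) = -1/282 ≈ -0.0035461)
B + K*(-156) = sqrt(77) - 1/282*(-156) = sqrt(77) + 26/47 = 26/47 + sqrt(77)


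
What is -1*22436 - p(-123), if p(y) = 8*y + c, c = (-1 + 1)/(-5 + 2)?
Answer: -21452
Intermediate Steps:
c = 0 (c = 0/(-3) = 0*(-⅓) = 0)
p(y) = 8*y (p(y) = 8*y + 0 = 8*y)
-1*22436 - p(-123) = -1*22436 - 8*(-123) = -22436 - 1*(-984) = -22436 + 984 = -21452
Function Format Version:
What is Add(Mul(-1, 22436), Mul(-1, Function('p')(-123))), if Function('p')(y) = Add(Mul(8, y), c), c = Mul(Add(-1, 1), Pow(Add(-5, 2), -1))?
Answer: -21452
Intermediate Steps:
c = 0 (c = Mul(0, Pow(-3, -1)) = Mul(0, Rational(-1, 3)) = 0)
Function('p')(y) = Mul(8, y) (Function('p')(y) = Add(Mul(8, y), 0) = Mul(8, y))
Add(Mul(-1, 22436), Mul(-1, Function('p')(-123))) = Add(Mul(-1, 22436), Mul(-1, Mul(8, -123))) = Add(-22436, Mul(-1, -984)) = Add(-22436, 984) = -21452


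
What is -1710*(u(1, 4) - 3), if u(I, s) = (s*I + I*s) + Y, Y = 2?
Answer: -11970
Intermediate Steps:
u(I, s) = 2 + 2*I*s (u(I, s) = (s*I + I*s) + 2 = (I*s + I*s) + 2 = 2*I*s + 2 = 2 + 2*I*s)
-1710*(u(1, 4) - 3) = -1710*((2 + 2*1*4) - 3) = -1710*((2 + 8) - 3) = -1710*(10 - 3) = -1710*7 = -11970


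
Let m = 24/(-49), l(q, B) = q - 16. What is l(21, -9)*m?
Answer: -120/49 ≈ -2.4490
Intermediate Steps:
l(q, B) = -16 + q
m = -24/49 (m = 24*(-1/49) = -24/49 ≈ -0.48980)
l(21, -9)*m = (-16 + 21)*(-24/49) = 5*(-24/49) = -120/49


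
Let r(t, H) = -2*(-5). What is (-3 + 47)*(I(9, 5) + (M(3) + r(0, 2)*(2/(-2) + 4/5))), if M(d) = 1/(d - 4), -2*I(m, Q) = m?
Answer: -330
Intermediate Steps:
I(m, Q) = -m/2
M(d) = 1/(-4 + d)
r(t, H) = 10
(-3 + 47)*(I(9, 5) + (M(3) + r(0, 2)*(2/(-2) + 4/5))) = (-3 + 47)*(-1/2*9 + (1/(-4 + 3) + 10*(2/(-2) + 4/5))) = 44*(-9/2 + (1/(-1) + 10*(2*(-1/2) + 4*(1/5)))) = 44*(-9/2 + (-1 + 10*(-1 + 4/5))) = 44*(-9/2 + (-1 + 10*(-1/5))) = 44*(-9/2 + (-1 - 2)) = 44*(-9/2 - 3) = 44*(-15/2) = -330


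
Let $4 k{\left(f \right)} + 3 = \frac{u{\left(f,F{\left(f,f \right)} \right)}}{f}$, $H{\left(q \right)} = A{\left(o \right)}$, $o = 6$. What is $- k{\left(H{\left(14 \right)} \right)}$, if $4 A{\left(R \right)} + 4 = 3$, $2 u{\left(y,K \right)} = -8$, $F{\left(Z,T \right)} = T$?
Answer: $- \frac{13}{4} \approx -3.25$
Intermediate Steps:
$u{\left(y,K \right)} = -4$ ($u{\left(y,K \right)} = \frac{1}{2} \left(-8\right) = -4$)
$A{\left(R \right)} = - \frac{1}{4}$ ($A{\left(R \right)} = -1 + \frac{1}{4} \cdot 3 = -1 + \frac{3}{4} = - \frac{1}{4}$)
$H{\left(q \right)} = - \frac{1}{4}$
$k{\left(f \right)} = - \frac{3}{4} - \frac{1}{f}$ ($k{\left(f \right)} = - \frac{3}{4} + \frac{\left(-4\right) \frac{1}{f}}{4} = - \frac{3}{4} - \frac{1}{f}$)
$- k{\left(H{\left(14 \right)} \right)} = - (- \frac{3}{4} - \frac{1}{- \frac{1}{4}}) = - (- \frac{3}{4} - -4) = - (- \frac{3}{4} + 4) = \left(-1\right) \frac{13}{4} = - \frac{13}{4}$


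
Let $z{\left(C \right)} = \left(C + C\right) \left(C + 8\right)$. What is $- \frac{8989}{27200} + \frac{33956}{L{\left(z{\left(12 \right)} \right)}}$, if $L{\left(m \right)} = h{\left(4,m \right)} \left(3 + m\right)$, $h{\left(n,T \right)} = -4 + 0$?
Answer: $- \frac{235242487}{13137600} \approx -17.906$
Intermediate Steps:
$z{\left(C \right)} = 2 C \left(8 + C\right)$
$h{\left(n,T \right)} = -4$
$L{\left(m \right)} = -12 - 4 m$ ($L{\left(m \right)} = - 4 \left(3 + m\right) = -12 - 4 m$)
$- \frac{8989}{27200} + \frac{33956}{L{\left(z{\left(12 \right)} \right)}} = - \frac{8989}{27200} + \frac{33956}{-12 - 4 \cdot 2 \cdot 12 \left(8 + 12\right)} = \left(-8989\right) \frac{1}{27200} + \frac{33956}{-12 - 4 \cdot 2 \cdot 12 \cdot 20} = - \frac{8989}{27200} + \frac{33956}{-12 - 1920} = - \frac{8989}{27200} + \frac{33956}{-1932} = - \frac{8989}{27200} + 33956 \left(- \frac{1}{1932}\right) = - \frac{8989}{27200} - \frac{8489}{483} = - \frac{235242487}{13137600}$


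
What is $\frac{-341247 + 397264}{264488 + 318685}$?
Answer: $\frac{56017}{583173} \approx 0.096056$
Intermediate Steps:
$\frac{-341247 + 397264}{264488 + 318685} = \frac{56017}{583173}$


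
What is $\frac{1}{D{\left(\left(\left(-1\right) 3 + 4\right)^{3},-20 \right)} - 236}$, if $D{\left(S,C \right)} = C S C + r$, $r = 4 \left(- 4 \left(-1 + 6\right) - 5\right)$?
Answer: $\frac{1}{64} \approx 0.015625$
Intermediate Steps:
$r = -100$ ($r = 4 \left(\left(-4\right) 5 - 5\right) = 4 \left(-20 - 5\right) = 4 \left(-25\right) = -100$)
$D{\left(S,C \right)} = -100 + S C^{2}$ ($D{\left(S,C \right)} = C S C - 100 = S C^{2} - 100 = -100 + S C^{2}$)
$\frac{1}{D{\left(\left(\left(-1\right) 3 + 4\right)^{3},-20 \right)} - 236} = \frac{1}{\left(-100 + \left(\left(-1\right) 3 + 4\right)^{3} \left(-20\right)^{2}\right) - 236} = \frac{1}{\left(-100 + \left(-3 + 4\right)^{3} \cdot 400\right) - 236} = \frac{1}{\left(-100 + 1^{3} \cdot 400\right) - 236} = \frac{1}{\left(-100 + 1 \cdot 400\right) - 236} = \frac{1}{\left(-100 + 400\right) - 236} = \frac{1}{300 - 236} = \frac{1}{64}$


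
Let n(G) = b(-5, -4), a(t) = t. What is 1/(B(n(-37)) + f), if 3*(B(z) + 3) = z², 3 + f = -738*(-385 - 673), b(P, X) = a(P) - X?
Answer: 3/2342395 ≈ 1.2807e-6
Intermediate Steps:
b(P, X) = P - X
n(G) = -1 (n(G) = -5 - 1*(-4) = -5 + 4 = -1)
f = 780801 (f = -3 - 738*(-385 - 673) = -3 - 738*(-1058) = -3 + 780804 = 780801)
B(z) = -3 + z²/3
1/(B(n(-37)) + f) = 1/((-3 + (⅓)*(-1)²) + 780801) = 1/((-3 + (⅓)*1) + 780801) = 1/((-3 + ⅓) + 780801) = 1/(-8/3 + 780801) = 1/(2342395/3) = 3/2342395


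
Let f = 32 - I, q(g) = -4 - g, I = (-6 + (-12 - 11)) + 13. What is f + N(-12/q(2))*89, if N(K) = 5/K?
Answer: 541/2 ≈ 270.50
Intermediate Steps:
I = -16 (I = (-6 - 23) + 13 = -29 + 13 = -16)
f = 48 (f = 32 - 1*(-16) = 32 + 16 = 48)
f + N(-12/q(2))*89 = 48 + (5/((-12/(-4 - 1*2))))*89 = 48 + (5/((-12/(-4 - 2))))*89 = 48 + (5/((-12/(-6))))*89 = 48 + (5/((-12*(-1/6))))*89 = 48 + (5/2)*89 = 48 + 445/2 = 541/2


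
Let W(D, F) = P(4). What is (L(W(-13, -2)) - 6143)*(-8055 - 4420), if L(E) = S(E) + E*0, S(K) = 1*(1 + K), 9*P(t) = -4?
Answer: 689642950/9 ≈ 7.6627e+7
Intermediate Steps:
P(t) = -4/9 (P(t) = (⅑)*(-4) = -4/9)
W(D, F) = -4/9
S(K) = 1 + K
L(E) = 1 + E (L(E) = (1 + E) + E*0 = (1 + E) + 0 = 1 + E)
(L(W(-13, -2)) - 6143)*(-8055 - 4420) = ((1 - 4/9) - 6143)*(-8055 - 4420) = (5/9 - 6143)*(-12475) = -55282/9*(-12475) = 689642950/9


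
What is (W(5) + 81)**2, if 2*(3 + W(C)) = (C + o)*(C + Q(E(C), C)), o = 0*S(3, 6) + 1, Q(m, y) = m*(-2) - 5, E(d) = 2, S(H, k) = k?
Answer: 4356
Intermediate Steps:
Q(m, y) = -5 - 2*m (Q(m, y) = -2*m - 5 = -5 - 2*m)
o = 1 (o = 0*6 + 1 = 0 + 1 = 1)
W(C) = -3 + (1 + C)*(-9 + C)/2 (W(C) = -3 + ((C + 1)*(C + (-5 - 2*2)))/2 = -3 + ((1 + C)*(C + (-5 - 4)))/2 = -3 + ((1 + C)*(C - 9))/2 = -3 + ((1 + C)*(-9 + C))/2 = -3 + (1 + C)*(-9 + C)/2)
(W(5) + 81)**2 = ((-15/2 + (1/2)*5**2 - 4*5) + 81)**2 = ((-15/2 + (1/2)*25 - 20) + 81)**2 = ((-15/2 + 25/2 - 20) + 81)**2 = (-15 + 81)**2 = 66**2 = 4356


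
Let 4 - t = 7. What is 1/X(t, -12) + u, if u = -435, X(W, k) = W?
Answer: -1306/3 ≈ -435.33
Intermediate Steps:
t = -3 (t = 4 - 1*7 = 4 - 7 = -3)
1/X(t, -12) + u = 1/(-3) - 435 = -1/3 - 435 = -1306/3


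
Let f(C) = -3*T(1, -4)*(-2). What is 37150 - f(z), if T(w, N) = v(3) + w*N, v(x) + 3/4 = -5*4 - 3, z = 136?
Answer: 74633/2 ≈ 37317.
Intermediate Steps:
v(x) = -95/4 (v(x) = -¾ + (-5*4 - 3) = -¾ + (-20 - 3) = -¾ - 23 = -95/4)
T(w, N) = -95/4 + N*w (T(w, N) = -95/4 + w*N = -95/4 + N*w)
f(C) = -333/2 (f(C) = -3*(-95/4 - 4*1)*(-2) = -3*(-95/4 - 4)*(-2) = -3*(-111/4)*(-2) = (333/4)*(-2) = -333/2)
37150 - f(z) = 37150 - 1*(-333/2) = 37150 + 333/2 = 74633/2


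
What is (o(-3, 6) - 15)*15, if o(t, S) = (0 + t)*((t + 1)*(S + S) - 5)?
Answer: 1080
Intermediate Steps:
o(t, S) = t*(-5 + 2*S*(1 + t)) (o(t, S) = t*((1 + t)*(2*S) - 5) = t*(2*S*(1 + t) - 5) = t*(-5 + 2*S*(1 + t)))
(o(-3, 6) - 15)*15 = (-3*(-5 + 2*6 + 2*6*(-3)) - 15)*15 = (-3*(-5 + 12 - 36) - 15)*15 = (-3*(-29) - 15)*15 = (87 - 15)*15 = 72*15 = 1080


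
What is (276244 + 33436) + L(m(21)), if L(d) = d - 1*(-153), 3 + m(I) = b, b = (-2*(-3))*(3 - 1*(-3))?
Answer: 309866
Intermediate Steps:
b = 36 (b = 6*(3 + 3) = 6*6 = 36)
m(I) = 33 (m(I) = -3 + 36 = 33)
L(d) = 153 + d (L(d) = d + 153 = 153 + d)
(276244 + 33436) + L(m(21)) = (276244 + 33436) + (153 + 33) = 309680 + 186 = 309866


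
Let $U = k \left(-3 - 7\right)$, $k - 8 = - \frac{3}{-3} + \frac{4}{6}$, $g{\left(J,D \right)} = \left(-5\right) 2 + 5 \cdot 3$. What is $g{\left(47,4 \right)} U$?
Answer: $- \frac{1450}{3} \approx -483.33$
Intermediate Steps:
$g{\left(J,D \right)} = 5$ ($g{\left(J,D \right)} = -10 + 15 = 5$)
$k = \frac{29}{3}$ ($k = 8 + \left(- \frac{3}{-3} + \frac{4}{6}\right) = 8 + \left(\left(-3\right) \left(- \frac{1}{3}\right) + 4 \cdot \frac{1}{6}\right) = 8 + \left(1 + \frac{2}{3}\right) = 8 + \frac{5}{3} = \frac{29}{3} \approx 9.6667$)
$U = - \frac{290}{3}$ ($U = \frac{29 \left(-3 - 7\right)}{3} = \frac{29}{3} \left(-10\right) = - \frac{290}{3} \approx -96.667$)
$g{\left(47,4 \right)} U = 5 \left(- \frac{290}{3}\right) = - \frac{1450}{3}$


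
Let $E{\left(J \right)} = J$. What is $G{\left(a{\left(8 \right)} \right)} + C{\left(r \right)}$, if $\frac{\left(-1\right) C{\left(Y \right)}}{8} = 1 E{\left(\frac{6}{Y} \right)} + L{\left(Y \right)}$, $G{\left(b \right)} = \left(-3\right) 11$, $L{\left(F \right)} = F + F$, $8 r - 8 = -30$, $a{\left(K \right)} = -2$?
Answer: $\frac{313}{11} \approx 28.455$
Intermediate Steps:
$r = - \frac{11}{4}$ ($r = 1 + \frac{1}{8} \left(-30\right) = 1 - \frac{15}{4} = - \frac{11}{4} \approx -2.75$)
$L{\left(F \right)} = 2 F$
$G{\left(b \right)} = -33$
$C{\left(Y \right)} = - \frac{48}{Y} - 16 Y$ ($C{\left(Y \right)} = - 8 \left(1 \frac{6}{Y} + 2 Y\right) = - 8 \left(\frac{6}{Y} + 2 Y\right) = - 8 \left(2 Y + \frac{6}{Y}\right) = - \frac{48}{Y} - 16 Y$)
$G{\left(a{\left(8 \right)} \right)} + C{\left(r \right)} = -33 - \left(-44 + \frac{48}{- \frac{11}{4}}\right) = -33 + \left(\left(-48\right) \left(- \frac{4}{11}\right) + 44\right) = -33 + \left(\frac{192}{11} + 44\right) = -33 + \frac{676}{11} = \frac{313}{11}$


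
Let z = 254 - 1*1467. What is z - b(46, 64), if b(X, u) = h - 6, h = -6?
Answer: -1201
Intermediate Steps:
b(X, u) = -12 (b(X, u) = -6 - 6 = -12)
z = -1213 (z = 254 - 1467 = -1213)
z - b(46, 64) = -1213 - 1*(-12) = -1213 + 12 = -1201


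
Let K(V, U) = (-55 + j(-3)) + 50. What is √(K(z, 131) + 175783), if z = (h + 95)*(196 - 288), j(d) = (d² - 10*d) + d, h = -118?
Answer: √175814 ≈ 419.30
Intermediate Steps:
j(d) = d² - 9*d
z = 2116 (z = (-118 + 95)*(196 - 288) = -23*(-92) = 2116)
K(V, U) = 31 (K(V, U) = (-55 - 3*(-9 - 3)) + 50 = (-55 - 3*(-12)) + 50 = (-55 + 36) + 50 = -19 + 50 = 31)
√(K(z, 131) + 175783) = √(31 + 175783) = √175814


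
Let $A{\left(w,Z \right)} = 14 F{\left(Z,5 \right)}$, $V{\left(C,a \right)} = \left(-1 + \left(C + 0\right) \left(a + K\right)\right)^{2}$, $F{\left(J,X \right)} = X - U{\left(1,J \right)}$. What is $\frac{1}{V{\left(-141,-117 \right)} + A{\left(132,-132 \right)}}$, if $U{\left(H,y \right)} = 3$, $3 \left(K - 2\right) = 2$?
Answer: $\frac{1}{259854428} \approx 3.8483 \cdot 10^{-9}$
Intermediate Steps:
$K = \frac{8}{3}$ ($K = 2 + \frac{1}{3} \cdot 2 = 2 + \frac{2}{3} = \frac{8}{3} \approx 2.6667$)
$F{\left(J,X \right)} = -3 + X$ ($F{\left(J,X \right)} = X - 3 = -3 + X$)
$V{\left(C,a \right)} = \left(-1 + C \left(\frac{8}{3} + a\right)\right)^{2}$ ($V{\left(C,a \right)} = \left(-1 + \left(C + 0\right) \left(a + \frac{8}{3}\right)\right)^{2} = \left(-1 + C \left(\frac{8}{3} + a\right)\right)^{2}$)
$A{\left(w,Z \right)} = 28$ ($A{\left(w,Z \right)} = 14 \left(-3 + 5\right) = 14 \cdot 2 = 28$)
$\frac{1}{V{\left(-141,-117 \right)} + A{\left(132,-132 \right)}} = \frac{1}{\frac{\left(-3 + 8 \left(-141\right) + 3 \left(-141\right) \left(-117\right)\right)^{2}}{9} + 28} = \frac{1}{\frac{\left(-3 - 1128 + 49491\right)^{2}}{9} + 28} = \frac{1}{\frac{48360^{2}}{9} + 28} = \frac{1}{\frac{1}{9} \cdot 2338689600 + 28} = \frac{1}{259854400 + 28} = \frac{1}{259854428}$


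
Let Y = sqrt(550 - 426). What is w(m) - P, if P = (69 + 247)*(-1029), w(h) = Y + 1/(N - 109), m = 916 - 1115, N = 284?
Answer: 56903701/175 + 2*sqrt(31) ≈ 3.2518e+5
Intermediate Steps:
Y = 2*sqrt(31) (Y = sqrt(124) = 2*sqrt(31) ≈ 11.136)
m = -199
w(h) = 1/175 + 2*sqrt(31) (w(h) = 2*sqrt(31) + 1/(284 - 109) = 2*sqrt(31) + 1/175 = 1/175 + 2*sqrt(31))
P = -325164 (P = 316*(-1029) = -325164)
w(m) - P = (1/175 + 2*sqrt(31)) - 1*(-325164) = (1/175 + 2*sqrt(31)) + 325164 = 56903701/175 + 2*sqrt(31)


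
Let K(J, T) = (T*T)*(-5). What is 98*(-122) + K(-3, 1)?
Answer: -11961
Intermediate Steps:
K(J, T) = -5*T² (K(J, T) = T²*(-5) = -5*T²)
98*(-122) + K(-3, 1) = 98*(-122) - 5*1² = -11956 - 5*1 = -11956 - 5 = -11961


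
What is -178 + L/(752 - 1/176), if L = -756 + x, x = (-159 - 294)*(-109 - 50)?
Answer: -3671594/44117 ≈ -83.224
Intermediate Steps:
x = 72027 (x = -453*(-159) = 72027)
L = 71271 (L = -756 + 72027 = 71271)
-178 + L/(752 - 1/176) = -178 + 71271/(752 - 1/176) = -178 + 71271/(132351/176) = -178 + (176/132351)*71271 = -178 + 4181232/44117 = -3671594/44117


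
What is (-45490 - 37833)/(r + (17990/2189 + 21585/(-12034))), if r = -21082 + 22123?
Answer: -18139917038/228030641 ≈ -79.550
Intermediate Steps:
r = 1041
(-45490 - 37833)/(r + (17990/2189 + 21585/(-12034))) = (-45490 - 37833)/(1041 + (17990/2189 + 21585/(-12034))) = -83323/(1041 + (17990*(1/2189) + 21585*(-1/12034))) = -83323/(1041 + (17990/2189 - 21585/12034)) = -83323/(1041 + 1398695/217706) = -83323/228030641/217706 = -83323*217706/228030641 = -18139917038/228030641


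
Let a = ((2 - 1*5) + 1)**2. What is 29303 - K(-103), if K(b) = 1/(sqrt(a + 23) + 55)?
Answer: 87850339/2998 + 3*sqrt(3)/2998 ≈ 29303.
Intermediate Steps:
a = 4 (a = ((2 - 5) + 1)**2 = (-3 + 1)**2 = (-2)**2 = 4)
K(b) = 1/(55 + 3*sqrt(3)) (K(b) = 1/(sqrt(4 + 23) + 55) = 1/(sqrt(27) + 55) = 1/(3*sqrt(3) + 55) = 1/(55 + 3*sqrt(3)))
29303 - K(-103) = 29303 - (55/2998 - 3*sqrt(3)/2998) = 29303 + (-55/2998 + 3*sqrt(3)/2998) = 87850339/2998 + 3*sqrt(3)/2998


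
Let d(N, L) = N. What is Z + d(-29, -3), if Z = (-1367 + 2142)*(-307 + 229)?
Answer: -60479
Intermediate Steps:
Z = -60450 (Z = 775*(-78) = -60450)
Z + d(-29, -3) = -60450 - 29 = -60479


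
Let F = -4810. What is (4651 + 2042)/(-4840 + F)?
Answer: -6693/9650 ≈ -0.69357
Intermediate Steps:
(4651 + 2042)/(-4840 + F) = (4651 + 2042)/(-4840 - 4810) = 6693/(-9650) = 6693*(-1/9650) = -6693/9650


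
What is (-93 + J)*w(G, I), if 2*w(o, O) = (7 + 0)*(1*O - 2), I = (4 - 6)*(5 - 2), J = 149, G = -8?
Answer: -1568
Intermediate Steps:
I = -6 (I = -2*3 = -6)
w(o, O) = -7 + 7*O/2 (w(o, O) = ((7 + 0)*(1*O - 2))/2 = (7*(O - 2))/2 = (7*(-2 + O))/2 = (-14 + 7*O)/2 = -7 + 7*O/2)
(-93 + J)*w(G, I) = (-93 + 149)*(-7 + (7/2)*(-6)) = 56*(-7 - 21) = 56*(-28) = -1568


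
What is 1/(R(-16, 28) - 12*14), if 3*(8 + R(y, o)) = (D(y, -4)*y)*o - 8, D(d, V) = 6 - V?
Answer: -1/1672 ≈ -0.00059809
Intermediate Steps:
R(y, o) = -32/3 + 10*o*y/3 (R(y, o) = -8 + (((6 - 1*(-4))*y)*o - 8)/3 = -8 + (((6 + 4)*y)*o - 8)/3 = -8 + ((10*y)*o - 8)/3 = -8 + (10*o*y - 8)/3 = -8 + (-8 + 10*o*y)/3 = -8 + (-8/3 + 10*o*y/3) = -32/3 + 10*o*y/3)
1/(R(-16, 28) - 12*14) = 1/((-32/3 + (10/3)*28*(-16)) - 12*14) = 1/((-32/3 - 4480/3) - 168) = 1/(-1504 - 168) = 1/(-1672) = -1/1672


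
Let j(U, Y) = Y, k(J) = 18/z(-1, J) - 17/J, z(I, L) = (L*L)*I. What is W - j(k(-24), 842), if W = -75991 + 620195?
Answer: 543362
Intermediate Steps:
z(I, L) = I*L**2 (z(I, L) = L**2*I = I*L**2)
k(J) = -18/J**2 - 17/J (k(J) = 18/((-J**2)) - 17/J = 18*(-1/J**2) - 17/J = -18/J**2 - 17/J)
W = 544204
W - j(k(-24), 842) = 544204 - 1*842 = 544204 - 842 = 543362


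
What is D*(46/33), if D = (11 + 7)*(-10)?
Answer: -2760/11 ≈ -250.91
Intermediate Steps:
D = -180 (D = 18*(-10) = -180)
D*(46/33) = -8280/33 = -180*46/33 = -2760/11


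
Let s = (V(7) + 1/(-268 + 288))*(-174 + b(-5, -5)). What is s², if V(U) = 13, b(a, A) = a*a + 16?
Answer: 1204992369/400 ≈ 3.0125e+6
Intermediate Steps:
b(a, A) = 16 + a² (b(a, A) = a² + 16 = 16 + a²)
s = -34713/20 (s = (13 + 1/(-268 + 288))*(-174 + (16 + (-5)²)) = (13 + 1/20)*(-174 + (16 + 25)) = (13 + 1/20)*(-174 + 41) = (261/20)*(-133) = -34713/20 ≈ -1735.7)
s² = (-34713/20)² = 1204992369/400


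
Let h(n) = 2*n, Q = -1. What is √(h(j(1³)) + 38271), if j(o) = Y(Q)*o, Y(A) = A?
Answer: 7*√781 ≈ 195.62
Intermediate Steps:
j(o) = -o
√(h(j(1³)) + 38271) = √(2*(-1*1³) + 38271) = √(2*(-1*1) + 38271) = √(2*(-1) + 38271) = √(-2 + 38271) = √38269 = 7*√781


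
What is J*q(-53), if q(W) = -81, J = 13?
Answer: -1053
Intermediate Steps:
J*q(-53) = 13*(-81) = -1053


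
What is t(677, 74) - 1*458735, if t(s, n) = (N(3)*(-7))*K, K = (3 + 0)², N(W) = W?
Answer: -458924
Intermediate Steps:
K = 9 (K = 3² = 9)
t(s, n) = -189 (t(s, n) = (3*(-7))*9 = -21*9 = -189)
t(677, 74) - 1*458735 = -189 - 1*458735 = -189 - 458735 = -458924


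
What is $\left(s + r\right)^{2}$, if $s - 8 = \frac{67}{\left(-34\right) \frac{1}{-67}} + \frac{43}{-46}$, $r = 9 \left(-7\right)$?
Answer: $\frac{885241009}{152881} \approx 5790.4$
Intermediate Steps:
$r = -63$
$s = \frac{54386}{391}$ ($s = 8 + \left(\frac{67}{\left(-34\right) \frac{1}{-67}} + \frac{43}{-46}\right) = 8 + \left(\frac{67}{\left(-34\right) \left(- \frac{1}{67}\right)} + 43 \left(- \frac{1}{46}\right)\right) = 8 - \left(\frac{43}{46} - \frac{67}{\frac{34}{67}}\right) = 8 + \left(67 \cdot \frac{67}{34} - \frac{43}{46}\right) = 8 + \left(\frac{4489}{34} - \frac{43}{46}\right) = 8 + \frac{51258}{391} = \frac{54386}{391} \approx 139.09$)
$\left(s + r\right)^{2} = \left(\frac{54386}{391} - 63\right)^{2} = \left(\frac{29753}{391}\right)^{2} = \frac{885241009}{152881}$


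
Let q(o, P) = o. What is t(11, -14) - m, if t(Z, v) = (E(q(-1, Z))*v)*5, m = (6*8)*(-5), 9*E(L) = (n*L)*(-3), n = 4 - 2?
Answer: 580/3 ≈ 193.33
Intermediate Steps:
n = 2
E(L) = -2*L/3 (E(L) = ((2*L)*(-3))/9 = (-6*L)/9 = -2*L/3)
m = -240 (m = 48*(-5) = -240)
t(Z, v) = 10*v/3 (t(Z, v) = ((-⅔*(-1))*v)*5 = (2*v/3)*5 = 10*v/3)
t(11, -14) - m = (10/3)*(-14) - 1*(-240) = -140/3 + 240 = 580/3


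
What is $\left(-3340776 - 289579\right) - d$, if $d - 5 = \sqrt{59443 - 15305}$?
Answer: $-3630360 - \sqrt{44138} \approx -3.6306 \cdot 10^{6}$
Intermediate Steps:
$d = 5 + \sqrt{44138}$ ($d = 5 + \sqrt{59443 - 15305} = 5 + \sqrt{44138} \approx 215.09$)
$\left(-3340776 - 289579\right) - d = \left(-3340776 - 289579\right) - \left(5 + \sqrt{44138}\right) = -3630355 - \left(5 + \sqrt{44138}\right) = -3630360 - \sqrt{44138}$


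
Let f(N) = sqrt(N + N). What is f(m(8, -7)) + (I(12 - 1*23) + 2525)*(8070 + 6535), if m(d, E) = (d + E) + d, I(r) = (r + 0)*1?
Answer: 36716970 + 3*sqrt(2) ≈ 3.6717e+7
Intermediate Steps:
I(r) = r (I(r) = r*1 = r)
m(d, E) = E + 2*d (m(d, E) = (E + d) + d = E + 2*d)
f(N) = sqrt(2)*sqrt(N) (f(N) = sqrt(2*N) = sqrt(2)*sqrt(N))
f(m(8, -7)) + (I(12 - 1*23) + 2525)*(8070 + 6535) = sqrt(2)*sqrt(-7 + 2*8) + ((12 - 1*23) + 2525)*(8070 + 6535) = sqrt(2)*sqrt(-7 + 16) + ((12 - 23) + 2525)*14605 = sqrt(2)*sqrt(9) + (-11 + 2525)*14605 = sqrt(2)*3 + 2514*14605 = 3*sqrt(2) + 36716970 = 36716970 + 3*sqrt(2)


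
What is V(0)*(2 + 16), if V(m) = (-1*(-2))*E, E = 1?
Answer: 36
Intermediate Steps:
V(m) = 2 (V(m) = -1*(-2)*1 = 2*1 = 2)
V(0)*(2 + 16) = 2*(2 + 16) = 2*18 = 36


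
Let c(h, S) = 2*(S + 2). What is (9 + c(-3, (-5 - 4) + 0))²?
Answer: 25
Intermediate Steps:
c(h, S) = 4 + 2*S (c(h, S) = 2*(2 + S) = 4 + 2*S)
(9 + c(-3, (-5 - 4) + 0))² = (9 + (4 + 2*((-5 - 4) + 0)))² = (9 + (4 + 2*(-9 + 0)))² = (9 + (4 + 2*(-9)))² = (9 + (4 - 18))² = (9 - 14)² = (-5)² = 25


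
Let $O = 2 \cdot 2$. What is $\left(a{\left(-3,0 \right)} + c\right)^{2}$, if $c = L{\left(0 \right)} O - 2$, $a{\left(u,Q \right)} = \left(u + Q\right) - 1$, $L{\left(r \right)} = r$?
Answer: $36$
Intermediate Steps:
$O = 4$
$a{\left(u,Q \right)} = -1 + Q + u$ ($a{\left(u,Q \right)} = \left(Q + u\right) - 1 = -1 + Q + u$)
$c = -2$ ($c = 0 \cdot 4 - 2 = 0 - 2 = -2$)
$\left(a{\left(-3,0 \right)} + c\right)^{2} = \left(\left(-1 + 0 - 3\right) - 2\right)^{2} = \left(-4 - 2\right)^{2} = \left(-6\right)^{2} = 36$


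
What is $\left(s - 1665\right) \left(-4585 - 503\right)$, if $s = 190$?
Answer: $7504800$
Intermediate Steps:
$\left(s - 1665\right) \left(-4585 - 503\right) = \left(190 - 1665\right) \left(-4585 - 503\right) = \left(-1475\right) \left(-5088\right) = 7504800$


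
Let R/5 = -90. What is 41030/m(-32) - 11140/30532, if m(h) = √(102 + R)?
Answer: -2785/7633 - 20515*I*√87/87 ≈ -0.36486 - 2199.4*I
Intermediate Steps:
R = -450 (R = 5*(-90) = -450)
m(h) = 2*I*√87 (m(h) = √(102 - 450) = √(-348) = 2*I*√87)
41030/m(-32) - 11140/30532 = 41030/((2*I*√87)) - 11140/30532 = 41030*(-I*√87/174) - 11140*1/30532 = -20515*I*√87/87 - 2785/7633 = -2785/7633 - 20515*I*√87/87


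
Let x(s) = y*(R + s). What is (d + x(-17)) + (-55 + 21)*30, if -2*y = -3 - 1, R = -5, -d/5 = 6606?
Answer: -34094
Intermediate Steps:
d = -33030 (d = -5*6606 = -33030)
y = 2 (y = -(-3 - 1)/2 = -1/2*(-4) = 2)
x(s) = -10 + 2*s (x(s) = 2*(-5 + s) = -10 + 2*s)
(d + x(-17)) + (-55 + 21)*30 = (-33030 + (-10 + 2*(-17))) + (-55 + 21)*30 = (-33030 + (-10 - 34)) - 34*30 = (-33030 - 44) - 1020 = -33074 - 1020 = -34094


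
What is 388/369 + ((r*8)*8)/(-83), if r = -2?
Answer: 79436/30627 ≈ 2.5937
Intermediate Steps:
388/369 + ((r*8)*8)/(-83) = 388/369 + (-2*8*8)/(-83) = 388*(1/369) - 16*8*(-1/83) = 388/369 - 128*(-1/83) = 388/369 + 128/83 = 79436/30627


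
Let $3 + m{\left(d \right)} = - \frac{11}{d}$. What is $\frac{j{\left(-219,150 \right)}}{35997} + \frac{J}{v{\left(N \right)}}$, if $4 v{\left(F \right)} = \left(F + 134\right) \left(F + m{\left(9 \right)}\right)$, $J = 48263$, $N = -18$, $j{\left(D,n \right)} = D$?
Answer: $- \frac{5212393033}{69594200} \approx -74.897$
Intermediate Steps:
$m{\left(d \right)} = -3 - \frac{11}{d}$
$v{\left(F \right)} = \frac{\left(134 + F\right) \left(- \frac{38}{9} + F\right)}{4}$ ($v{\left(F \right)} = \frac{\left(F + 134\right) \left(F - \left(3 + \frac{11}{9}\right)\right)}{4} = \frac{\left(134 + F\right) \left(F - \frac{38}{9}\right)}{4} = \frac{\left(134 + F\right) \left(- \frac{38}{9} + F\right)}{4}$)
$\frac{j{\left(-219,150 \right)}}{35997} + \frac{J}{v{\left(N \right)}} = - \frac{219}{35997} + \frac{48263}{- \frac{1273}{9} + \frac{\left(-18\right)^{2}}{4} + \frac{292}{9} \left(-18\right)} = \left(-219\right) \frac{1}{35997} + \frac{48263}{- \frac{1273}{9} + \frac{1}{4} \cdot 324 - 584} = - \frac{73}{11999} + \frac{48263}{- \frac{1273}{9} + 81 - 584} = - \frac{73}{11999} + \frac{48263}{- \frac{5800}{9}} = - \frac{73}{11999} + 48263 \left(- \frac{9}{5800}\right) = - \frac{73}{11999} - \frac{434367}{5800} = - \frac{5212393033}{69594200}$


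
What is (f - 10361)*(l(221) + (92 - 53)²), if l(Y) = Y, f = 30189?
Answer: 34540376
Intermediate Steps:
(f - 10361)*(l(221) + (92 - 53)²) = (30189 - 10361)*(221 + (92 - 53)²) = 19828*(221 + 39²) = 19828*(221 + 1521) = 19828*1742 = 34540376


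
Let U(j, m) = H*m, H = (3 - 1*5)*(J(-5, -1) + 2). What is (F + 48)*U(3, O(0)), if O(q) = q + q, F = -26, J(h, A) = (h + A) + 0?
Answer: 0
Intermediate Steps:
J(h, A) = A + h (J(h, A) = (A + h) + 0 = A + h)
O(q) = 2*q
H = 8 (H = (3 - 1*5)*((-1 - 5) + 2) = (3 - 5)*(-6 + 2) = -2*(-4) = 8)
U(j, m) = 8*m
(F + 48)*U(3, O(0)) = (-26 + 48)*(8*(2*0)) = 22*(8*0) = 22*0 = 0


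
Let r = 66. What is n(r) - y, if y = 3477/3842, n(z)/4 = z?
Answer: 1010811/3842 ≈ 263.10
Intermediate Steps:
n(z) = 4*z
y = 3477/3842 (y = 3477*(1/3842) = 3477/3842 ≈ 0.90500)
n(r) - y = 4*66 - 1*3477/3842 = 264 - 3477/3842 = 1010811/3842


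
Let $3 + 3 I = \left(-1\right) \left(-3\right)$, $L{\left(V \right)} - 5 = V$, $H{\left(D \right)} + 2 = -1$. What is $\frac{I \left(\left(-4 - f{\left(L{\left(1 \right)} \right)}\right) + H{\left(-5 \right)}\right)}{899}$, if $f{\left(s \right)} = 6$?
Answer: $0$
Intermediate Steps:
$H{\left(D \right)} = -3$ ($H{\left(D \right)} = -2 - 1 = -3$)
$L{\left(V \right)} = 5 + V$
$I = 0$ ($I = -1 + \frac{\left(-1\right) \left(-3\right)}{3} = -1 + \frac{1}{3} \cdot 3 = -1 + 1 = 0$)
$\frac{I \left(\left(-4 - f{\left(L{\left(1 \right)} \right)}\right) + H{\left(-5 \right)}\right)}{899} = \frac{0 \left(\left(-4 - 6\right) - 3\right)}{899} = 0 \left(\left(-4 - 6\right) - 3\right) \frac{1}{899} = 0 \left(-10 - 3\right) \frac{1}{899} = 0 \left(-13\right) \frac{1}{899} = 0 \cdot \frac{1}{899} = 0$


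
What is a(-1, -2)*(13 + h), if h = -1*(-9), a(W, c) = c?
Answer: -44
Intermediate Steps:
h = 9
a(-1, -2)*(13 + h) = -2*(13 + 9) = -2*22 = -44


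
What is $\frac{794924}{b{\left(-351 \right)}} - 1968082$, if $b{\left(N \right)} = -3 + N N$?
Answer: $- \frac{121231485656}{61599} \approx -1.9681 \cdot 10^{6}$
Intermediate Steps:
$b{\left(N \right)} = -3 + N^{2}$
$\frac{794924}{b{\left(-351 \right)}} - 1968082 = \frac{794924}{-3 + \left(-351\right)^{2}} - 1968082 = \frac{794924}{-3 + 123201} - 1968082 = \frac{794924}{123198} - 1968082 = 794924 \cdot \frac{1}{123198} - 1968082 = \frac{397462}{61599} - 1968082 = - \frac{121231485656}{61599}$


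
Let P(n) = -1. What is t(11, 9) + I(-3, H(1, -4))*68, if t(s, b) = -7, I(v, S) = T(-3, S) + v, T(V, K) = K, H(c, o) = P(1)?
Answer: -279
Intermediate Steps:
H(c, o) = -1
I(v, S) = S + v
t(11, 9) + I(-3, H(1, -4))*68 = -7 + (-1 - 3)*68 = -7 - 4*68 = -7 - 272 = -279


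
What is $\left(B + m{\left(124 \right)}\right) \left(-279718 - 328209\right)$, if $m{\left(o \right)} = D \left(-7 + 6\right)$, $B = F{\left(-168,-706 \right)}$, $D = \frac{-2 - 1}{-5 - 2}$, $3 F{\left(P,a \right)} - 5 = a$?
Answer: $\frac{2988569132}{21} \approx 1.4231 \cdot 10^{8}$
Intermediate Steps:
$F{\left(P,a \right)} = \frac{5}{3} + \frac{a}{3}$
$D = \frac{3}{7}$ ($D = - \frac{3}{-7} = \left(-3\right) \left(- \frac{1}{7}\right) = \frac{3}{7} \approx 0.42857$)
$B = - \frac{701}{3}$ ($B = \frac{5}{3} + \frac{1}{3} \left(-706\right) = \frac{5}{3} - \frac{706}{3} = - \frac{701}{3} \approx -233.67$)
$m{\left(o \right)} = - \frac{3}{7}$ ($m{\left(o \right)} = \frac{3 \left(-7 + 6\right)}{7} = \frac{3}{7} \left(-1\right) = - \frac{3}{7}$)
$\left(B + m{\left(124 \right)}\right) \left(-279718 - 328209\right) = \left(- \frac{701}{3} - \frac{3}{7}\right) \left(-279718 - 328209\right) = \left(- \frac{4916}{21}\right) \left(-607927\right) = \frac{2988569132}{21}$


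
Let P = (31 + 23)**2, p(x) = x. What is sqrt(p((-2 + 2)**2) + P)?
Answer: 54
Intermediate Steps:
P = 2916 (P = 54**2 = 2916)
sqrt(p((-2 + 2)**2) + P) = sqrt((-2 + 2)**2 + 2916) = sqrt(0**2 + 2916) = sqrt(0 + 2916) = sqrt(2916) = 54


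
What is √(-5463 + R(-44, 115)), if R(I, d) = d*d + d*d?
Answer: √20987 ≈ 144.87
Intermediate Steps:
R(I, d) = 2*d² (R(I, d) = d² + d² = 2*d²)
√(-5463 + R(-44, 115)) = √(-5463 + 2*115²) = √(-5463 + 2*13225) = √(-5463 + 26450) = √20987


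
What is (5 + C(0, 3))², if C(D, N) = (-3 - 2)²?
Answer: 900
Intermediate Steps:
C(D, N) = 25 (C(D, N) = (-5)² = 25)
(5 + C(0, 3))² = (5 + 25)² = 30² = 900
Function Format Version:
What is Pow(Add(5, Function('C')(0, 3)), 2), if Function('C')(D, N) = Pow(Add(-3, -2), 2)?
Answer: 900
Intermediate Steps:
Function('C')(D, N) = 25 (Function('C')(D, N) = Pow(-5, 2) = 25)
Pow(Add(5, Function('C')(0, 3)), 2) = Pow(Add(5, 25), 2) = Pow(30, 2) = 900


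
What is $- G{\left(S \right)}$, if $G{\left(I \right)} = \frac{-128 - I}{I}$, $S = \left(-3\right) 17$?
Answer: $- \frac{77}{51} \approx -1.5098$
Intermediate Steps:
$S = -51$
$G{\left(I \right)} = \frac{-128 - I}{I}$
$- G{\left(S \right)} = - \frac{-128 - -51}{-51} = - \frac{\left(-1\right) \left(-128 + 51\right)}{51} = - \frac{\left(-1\right) \left(-77\right)}{51} = \left(-1\right) \frac{77}{51} = - \frac{77}{51}$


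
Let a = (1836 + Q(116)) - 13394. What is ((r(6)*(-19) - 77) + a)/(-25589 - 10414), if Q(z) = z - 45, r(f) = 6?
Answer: 11678/36003 ≈ 0.32436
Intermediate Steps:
Q(z) = -45 + z
a = -11487 (a = (1836 + (-45 + 116)) - 13394 = (1836 + 71) - 13394 = 1907 - 13394 = -11487)
((r(6)*(-19) - 77) + a)/(-25589 - 10414) = ((6*(-19) - 77) - 11487)/(-25589 - 10414) = ((-114 - 77) - 11487)/(-36003) = (-191 - 11487)*(-1/36003) = -11678*(-1/36003) = 11678/36003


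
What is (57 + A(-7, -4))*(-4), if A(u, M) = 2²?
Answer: -244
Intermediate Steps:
A(u, M) = 4
(57 + A(-7, -4))*(-4) = (57 + 4)*(-4) = 61*(-4) = -244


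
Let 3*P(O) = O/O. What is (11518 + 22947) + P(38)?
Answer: 103396/3 ≈ 34465.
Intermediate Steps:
P(O) = ⅓ (P(O) = (O/O)/3 = (⅓)*1 = ⅓)
(11518 + 22947) + P(38) = (11518 + 22947) + ⅓ = 34465 + ⅓ = 103396/3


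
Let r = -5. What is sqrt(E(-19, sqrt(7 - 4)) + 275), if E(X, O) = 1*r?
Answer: 3*sqrt(30) ≈ 16.432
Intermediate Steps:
E(X, O) = -5 (E(X, O) = 1*(-5) = -5)
sqrt(E(-19, sqrt(7 - 4)) + 275) = sqrt(-5 + 275) = sqrt(270) = 3*sqrt(30)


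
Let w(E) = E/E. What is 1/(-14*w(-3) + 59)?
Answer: 1/45 ≈ 0.022222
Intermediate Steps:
w(E) = 1
1/(-14*w(-3) + 59) = 1/(-14*1 + 59) = 1/(-14 + 59) = 1/45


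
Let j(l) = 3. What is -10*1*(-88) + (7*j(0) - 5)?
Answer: 896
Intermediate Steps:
-10*1*(-88) + (7*j(0) - 5) = -10*1*(-88) + (7*3 - 5) = -10*(-88) + (21 - 5) = 880 + 16 = 896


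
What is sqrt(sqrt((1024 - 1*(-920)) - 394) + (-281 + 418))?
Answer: sqrt(137 + 5*sqrt(62)) ≈ 13.280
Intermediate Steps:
sqrt(sqrt((1024 - 1*(-920)) - 394) + (-281 + 418)) = sqrt(sqrt((1024 + 920) - 394) + 137) = sqrt(sqrt(1944 - 394) + 137) = sqrt(sqrt(1550) + 137) = sqrt(5*sqrt(62) + 137) = sqrt(137 + 5*sqrt(62))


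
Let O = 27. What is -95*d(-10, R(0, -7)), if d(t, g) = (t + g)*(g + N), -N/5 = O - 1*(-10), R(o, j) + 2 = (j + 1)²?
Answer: 344280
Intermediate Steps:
R(o, j) = -2 + (1 + j)² (R(o, j) = -2 + (j + 1)² = -2 + (1 + j)²)
N = -185 (N = -5*(27 - 1*(-10)) = -5*(27 + 10) = -5*37 = -185)
d(t, g) = (-185 + g)*(g + t) (d(t, g) = (t + g)*(g - 185) = (g + t)*(-185 + g) = (-185 + g)*(g + t))
-95*d(-10, R(0, -7)) = -95*((-2 + (1 - 7)²)² - 185*(-2 + (1 - 7)²) - 185*(-10) + (-2 + (1 - 7)²)*(-10)) = -95*((-2 + (-6)²)² - 185*(-2 + (-6)²) + 1850 + (-2 + (-6)²)*(-10)) = -95*((-2 + 36)² - 185*(-2 + 36) + 1850 + (-2 + 36)*(-10)) = -95*(34² - 185*34 + 1850 + 34*(-10)) = -95*(1156 - 6290 + 1850 - 340) = -95*(-3624) = 344280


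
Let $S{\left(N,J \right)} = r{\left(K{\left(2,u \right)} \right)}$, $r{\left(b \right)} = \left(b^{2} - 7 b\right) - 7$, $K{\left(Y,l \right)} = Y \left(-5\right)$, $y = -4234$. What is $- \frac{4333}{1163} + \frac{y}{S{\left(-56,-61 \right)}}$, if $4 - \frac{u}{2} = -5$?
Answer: $- \frac{5630421}{189569} \approx -29.701$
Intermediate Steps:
$u = 18$ ($u = 8 - -10 = 8 + 10 = 18$)
$K{\left(Y,l \right)} = - 5 Y$
$r{\left(b \right)} = -7 + b^{2} - 7 b$
$S{\left(N,J \right)} = 163$ ($S{\left(N,J \right)} = -7 + \left(\left(-5\right) 2\right)^{2} - 7 \left(\left(-5\right) 2\right) = -7 + \left(-10\right)^{2} - -70 = -7 + 100 + 70 = 163$)
$- \frac{4333}{1163} + \frac{y}{S{\left(-56,-61 \right)}} = - \frac{4333}{1163} - \frac{4234}{163} = - \frac{5630421}{189569}$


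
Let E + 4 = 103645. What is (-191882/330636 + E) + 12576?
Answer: 19212666065/165318 ≈ 1.1622e+5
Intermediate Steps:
E = 103641 (E = -4 + 103645 = 103641)
(-191882/330636 + E) + 12576 = (-191882/330636 + 103641) + 12576 = (-191882*1/330636 + 103641) + 12576 = (-95941/165318 + 103641) + 12576 = 17133626897/165318 + 12576 = 19212666065/165318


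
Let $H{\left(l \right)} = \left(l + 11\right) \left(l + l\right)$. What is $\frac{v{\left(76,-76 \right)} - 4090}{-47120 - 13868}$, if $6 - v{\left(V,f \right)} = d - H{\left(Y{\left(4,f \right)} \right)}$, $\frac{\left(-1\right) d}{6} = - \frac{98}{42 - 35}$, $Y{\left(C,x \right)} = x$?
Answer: $- \frac{1428}{15247} \approx -0.093658$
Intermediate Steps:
$H{\left(l \right)} = 2 l \left(11 + l\right)$ ($H{\left(l \right)} = \left(11 + l\right) 2 l = 2 l \left(11 + l\right)$)
$d = 84$ ($d = - 6 \left(- \frac{98}{42 - 35}\right) = - 6 \left(- \frac{98}{7}\right) = - 6 \left(\left(-98\right) \frac{1}{7}\right) = \left(-6\right) \left(-14\right) = 84$)
$v{\left(V,f \right)} = -78 + 2 f \left(11 + f\right)$ ($v{\left(V,f \right)} = 6 - \left(84 - 2 f \left(11 + f\right)\right) = 6 + \left(-84 + 2 f \left(11 + f\right)\right) = -78 + 2 f \left(11 + f\right)$)
$\frac{v{\left(76,-76 \right)} - 4090}{-47120 - 13868} = \frac{\left(-78 + 2 \left(-76\right) \left(11 - 76\right)\right) - 4090}{-47120 - 13868} = \frac{\left(-78 + 2 \left(-76\right) \left(-65\right)\right) - 4090}{-60988} = \left(\left(-78 + 9880\right) - 4090\right) \left(- \frac{1}{60988}\right) = \left(9802 - 4090\right) \left(- \frac{1}{60988}\right) = 5712 \left(- \frac{1}{60988}\right) = - \frac{1428}{15247}$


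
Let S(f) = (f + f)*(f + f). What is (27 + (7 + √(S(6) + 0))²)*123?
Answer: 47724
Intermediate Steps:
S(f) = 4*f² (S(f) = (2*f)*(2*f) = 4*f²)
(27 + (7 + √(S(6) + 0))²)*123 = (27 + (7 + √(4*6² + 0))²)*123 = (27 + (7 + √(4*36 + 0))²)*123 = (27 + (7 + √(144 + 0))²)*123 = (27 + (7 + √144)²)*123 = (27 + (7 + 12)²)*123 = (27 + 19²)*123 = (27 + 361)*123 = 388*123 = 47724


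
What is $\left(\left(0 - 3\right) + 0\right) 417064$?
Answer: $-1251192$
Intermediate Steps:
$\left(\left(0 - 3\right) + 0\right) 417064 = \left(-3 + 0\right) 417064 = \left(-3\right) 417064 = -1251192$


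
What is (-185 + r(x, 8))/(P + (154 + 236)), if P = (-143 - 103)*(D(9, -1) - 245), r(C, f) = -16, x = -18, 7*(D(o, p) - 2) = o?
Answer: -469/139654 ≈ -0.0033583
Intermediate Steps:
D(o, p) = 2 + o/7
P = 416232/7 (P = (-143 - 103)*((2 + (1/7)*9) - 245) = -246*((2 + 9/7) - 245) = -246*(23/7 - 245) = -246*(-1692/7) = 416232/7 ≈ 59462.)
(-185 + r(x, 8))/(P + (154 + 236)) = (-185 - 16)/(416232/7 + (154 + 236)) = -201/(416232/7 + 390) = -201/418962/7 = -201*7/418962 = -469/139654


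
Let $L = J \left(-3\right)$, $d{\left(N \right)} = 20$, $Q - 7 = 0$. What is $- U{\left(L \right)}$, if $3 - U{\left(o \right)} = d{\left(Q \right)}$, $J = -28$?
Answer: $17$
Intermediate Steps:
$Q = 7$ ($Q = 7 + 0 = 7$)
$L = 84$ ($L = \left(-28\right) \left(-3\right) = 84$)
$U{\left(o \right)} = -17$ ($U{\left(o \right)} = 3 - 20 = -17$)
$- U{\left(L \right)} = \left(-1\right) \left(-17\right) = 17$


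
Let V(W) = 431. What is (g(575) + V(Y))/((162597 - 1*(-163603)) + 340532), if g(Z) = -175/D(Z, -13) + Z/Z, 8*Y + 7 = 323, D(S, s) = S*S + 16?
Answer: 142836737/220448935212 ≈ 0.00064794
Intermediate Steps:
D(S, s) = 16 + S² (D(S, s) = S² + 16 = 16 + S²)
Y = 79/2 (Y = -7/8 + (⅛)*323 = -7/8 + 323/8 = 79/2 ≈ 39.500)
g(Z) = 1 - 175/(16 + Z²) (g(Z) = -175/(16 + Z²) + Z/Z = -175/(16 + Z²) + 1 = 1 - 175/(16 + Z²))
(g(575) + V(Y))/((162597 - 1*(-163603)) + 340532) = ((-159 + 575²)/(16 + 575²) + 431)/((162597 - 1*(-163603)) + 340532) = ((-159 + 330625)/(16 + 330625) + 431)/((162597 + 163603) + 340532) = (330466/330641 + 431)/(326200 + 340532) = ((1/330641)*330466 + 431)/666732 = (330466/330641 + 431)*(1/666732) = (142836737/330641)*(1/666732) = 142836737/220448935212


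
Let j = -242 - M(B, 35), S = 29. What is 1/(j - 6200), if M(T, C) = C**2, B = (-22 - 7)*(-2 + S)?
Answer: -1/7667 ≈ -0.00013043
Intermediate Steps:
B = -783 (B = (-22 - 7)*(-2 + 29) = -29*27 = -783)
j = -1467 (j = -242 - 1*35**2 = -242 - 1*1225 = -242 - 1225 = -1467)
1/(j - 6200) = 1/(-1467 - 6200) = 1/(-7667) = -1/7667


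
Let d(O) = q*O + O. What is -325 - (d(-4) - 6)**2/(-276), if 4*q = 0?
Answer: -22400/69 ≈ -324.64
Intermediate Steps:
q = 0 (q = (1/4)*0 = 0)
d(O) = O (d(O) = 0*O + O = 0 + O = O)
-325 - (d(-4) - 6)**2/(-276) = -325 - (-4 - 6)**2/(-276) = -325 - (-10)**2*(-1)/276 = -325 - 100*(-1)/276 = -325 - 1*(-25/69) = -325 + 25/69 = -22400/69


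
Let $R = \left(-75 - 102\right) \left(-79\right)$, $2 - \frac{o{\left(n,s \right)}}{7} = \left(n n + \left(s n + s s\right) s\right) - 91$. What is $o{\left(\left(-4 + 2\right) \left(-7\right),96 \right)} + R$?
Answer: $-7083058$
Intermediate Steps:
$o{\left(n,s \right)} = 651 - 7 n^{2} - 7 s \left(s^{2} + n s\right)$ ($o{\left(n,s \right)} = 14 - 7 \left(\left(n n + \left(s n + s s\right) s\right) - 91\right) = 14 - 7 \left(\left(n^{2} + \left(n s + s^{2}\right) s\right) - 91\right) = 14 - 7 \left(\left(n^{2} + \left(s^{2} + n s\right) s\right) - 91\right) = 14 - 7 \left(\left(n^{2} + s \left(s^{2} + n s\right)\right) - 91\right) = 14 - 7 \left(-91 + n^{2} + s \left(s^{2} + n s\right)\right) = 14 - \left(-637 + 7 n^{2} + 7 s \left(s^{2} + n s\right)\right) = 651 - 7 n^{2} - 7 s \left(s^{2} + n s\right)$)
$R = 13983$ ($R = \left(-177\right) \left(-79\right) = 13983$)
$o{\left(\left(-4 + 2\right) \left(-7\right),96 \right)} + R = \left(651 - 7 \left(\left(-4 + 2\right) \left(-7\right)\right)^{2} - 7 \cdot 96^{3} - 7 \left(-4 + 2\right) \left(-7\right) 96^{2}\right) + 13983 = \left(651 - 7 \left(\left(-2\right) \left(-7\right)\right)^{2} - 6193152 - 7 \left(\left(-2\right) \left(-7\right)\right) 9216\right) + 13983 = \left(651 - 7 \cdot 14^{2} - 6193152 - 98 \cdot 9216\right) + 13983 = \left(651 - 1372 - 6193152 - 903168\right) + 13983 = -7097041 + 13983 = -7083058$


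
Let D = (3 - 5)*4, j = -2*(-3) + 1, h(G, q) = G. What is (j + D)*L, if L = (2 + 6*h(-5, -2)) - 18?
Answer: 46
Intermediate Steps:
j = 7 (j = 6 + 1 = 7)
D = -8 (D = -2*4 = -8)
L = -46 (L = (2 + 6*(-5)) - 18 = (2 - 30) - 18 = -28 - 18 = -46)
(j + D)*L = (7 - 8)*(-46) = -1*(-46) = 46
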